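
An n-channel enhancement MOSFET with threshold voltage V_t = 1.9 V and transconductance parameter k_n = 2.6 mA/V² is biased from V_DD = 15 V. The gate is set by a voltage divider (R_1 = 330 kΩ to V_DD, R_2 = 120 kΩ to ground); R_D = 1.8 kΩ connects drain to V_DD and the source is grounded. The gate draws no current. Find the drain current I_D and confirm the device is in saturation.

V_G = V_DD·R_2/(R_1+R_2) = 15×120/450 = 4 V. With the source grounded, V_GS = V_G = 4 V.
Assume saturation: I_D = (k_n/2)(V_GS − V_t)² = (2.6/2)×(4 − 1.9)² = 1.3×2.1² = 5.73 mA.
V_DS = V_DD − I_D·R_D = 15 − 5.73×1.8 = 4.68 V.
Saturation requires V_DS ≥ V_GS − V_t = 2.1 V; 4.68 ≥ 2.1 ✓.

I_D ≈ 5.7 mA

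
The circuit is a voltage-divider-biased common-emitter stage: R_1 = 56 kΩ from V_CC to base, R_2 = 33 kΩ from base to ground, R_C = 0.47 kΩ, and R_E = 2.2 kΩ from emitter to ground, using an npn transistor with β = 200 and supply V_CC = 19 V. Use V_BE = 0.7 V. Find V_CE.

V_CE ≈ 12 V

Thevenize the base divider: V_Th = V_CC·R_2/(R_1+R_2) = 19×33/89 = 7.04 V, R_Th = R_1‖R_2 = 20.8 kΩ.
Base-emitter loop: V_Th = I_B·R_Th + V_BE + (β+1)I_B·R_E, so I_B = (7.04 − 0.7) / (20.8 + 201×2.2) = 0.0137 mA.
I_C = β·I_B = 200×0.0137 = 2.74 mA, and I_E = (β+1)I_B = 2.75 mA.
V_CE = V_CC − I_C·R_C − I_E·R_E = 19 − 2.74×0.47 − 2.75×2.2 = 11.7 V.
V_CE = 11.7 V > 0.2 V confirms active-region operation.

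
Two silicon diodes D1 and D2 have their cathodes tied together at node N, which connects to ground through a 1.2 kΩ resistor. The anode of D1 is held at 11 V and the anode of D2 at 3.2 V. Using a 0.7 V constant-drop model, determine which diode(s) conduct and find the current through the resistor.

Only D1 conducts; I_R ≈ 8.6 mA

Assume both conduct. Then node N would need to be at both 11−0.7 = 10.3 V and 3.2−0.7 = 2.5 V, which is impossible.
Assume only D1 conducts: V_N = 11 − 0.7 = 10.3 V, so I_R = 10.3/1.2 = 8.58 mA.
Check D2: its anode-to-cathode voltage is 3.2 − 10.3 = -7.1 V < 0.7 V, so it is off. The assumption is consistent.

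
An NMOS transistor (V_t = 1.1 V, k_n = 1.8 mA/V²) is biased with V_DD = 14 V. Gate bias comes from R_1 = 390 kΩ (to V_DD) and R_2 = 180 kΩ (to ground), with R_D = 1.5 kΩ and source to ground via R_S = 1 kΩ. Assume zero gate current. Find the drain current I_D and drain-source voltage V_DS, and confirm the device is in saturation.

I_D ≈ 1.9 mA, V_DS ≈ 9.3 V

V_G = V_DD·R_2/(R_1+R_2) = 14×180/570 = 4.42 V.
Assume saturation: I_D = (k_n/2)(V_GS − V_t)² with V_GS = V_G − I_D·R_S = 4.42 − 1·I_D.
Substituting gives 0.9·I_D² − 6.98·I_D + 9.93 = 0, with roots I_D = 1.88 or 5.88 mA.
The root I_D = 5.88 mA gives V_GS = -1.46 V ≤ V_t, so take I_D = 1.88 mA.
Then V_GS = 2.54 V and V_DS = V_DD − I_D(R_D+R_S) = 14 − 1.88×2.5 = 9.31 V.
Saturation requires V_DS ≥ V_GS − V_t = 1.44 V; 9.31 ≥ 1.44 ✓.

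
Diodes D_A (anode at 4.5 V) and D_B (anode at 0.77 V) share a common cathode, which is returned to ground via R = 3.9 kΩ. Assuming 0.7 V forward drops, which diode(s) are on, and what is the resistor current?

Only D_A conducts; I_R ≈ 0.97 mA

Assume both conduct. Then node N would need to be at both 4.5−0.7 = 3.8 V and 0.77−0.7 = 0.07 V, which is impossible.
Assume only D_A conducts: V_N = 4.5 − 0.7 = 3.8 V, so I_R = 3.8/3.9 = 0.974 mA.
Check D_B: its anode-to-cathode voltage is 0.77 − 3.8 = -3.03 V < 0.7 V, so it is off. The assumption is consistent.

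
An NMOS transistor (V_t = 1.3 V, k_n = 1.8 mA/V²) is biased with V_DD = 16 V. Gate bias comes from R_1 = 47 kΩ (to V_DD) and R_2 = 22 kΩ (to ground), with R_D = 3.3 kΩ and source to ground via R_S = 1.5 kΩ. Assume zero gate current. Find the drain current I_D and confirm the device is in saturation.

I_D ≈ 1.6 mA

V_G = V_DD·R_2/(R_1+R_2) = 16×22/69 = 5.1 V.
Assume saturation: I_D = (k_n/2)(V_GS − V_t)² with V_GS = V_G − I_D·R_S = 5.1 − 1.5·I_D.
Substituting gives 2.03·I_D² − 11.3·I_D + 13 = 0, with roots I_D = 1.64 or 3.93 mA.
The root I_D = 3.93 mA gives V_GS = -0.789 V ≤ V_t, so take I_D = 1.64 mA.
Then V_GS = 2.65 V and V_DS = V_DD − I_D(R_D+R_S) = 16 − 1.64×4.8 = 8.15 V.
Saturation requires V_DS ≥ V_GS − V_t = 1.35 V; 8.15 ≥ 1.35 ✓.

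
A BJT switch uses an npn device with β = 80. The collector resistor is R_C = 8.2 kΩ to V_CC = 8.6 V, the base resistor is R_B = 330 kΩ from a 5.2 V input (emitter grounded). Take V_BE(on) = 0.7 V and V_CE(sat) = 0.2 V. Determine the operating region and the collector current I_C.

Assume active: I_B = (5.2 − 0.7)/330 = 0.0136 mA, giving I_C = β·I_B = 1.09 mA.
But then V_CE = 8.6 − 1.09×8.2 = -0.345 V < V_CE(sat) = 0.2 V — impossible in the active region.
So the transistor is saturated. With V_CE = 0.2 V, I_C = (V_CC − 0.2)/R_C = 8.4/8.2 = 1.02 mA.
Check: β·I_B = 1.09 mA > I_C = 1.02 mA, confirming saturation.

saturation; I_C ≈ 1 mA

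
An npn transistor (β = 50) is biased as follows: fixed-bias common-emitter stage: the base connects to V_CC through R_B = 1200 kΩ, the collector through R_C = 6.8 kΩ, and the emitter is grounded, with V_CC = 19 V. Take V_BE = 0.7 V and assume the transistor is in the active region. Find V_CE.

V_CE ≈ 14 V

Base loop: V_CC = I_B·R_B + V_BE, so I_B = (19 − 0.7)/1200 kΩ = 0.0153 mA.
In the active region I_C = β·I_B = 50 × 0.0153 = 0.763 mA.
Collector loop: V_CE = V_CC − I_C·R_C = 19 − 0.763×6.8 = 13.8 V.
Since V_CE = 13.8 V > V_CE(sat) ≈ 0.2 V, the transistor is in the active region as assumed.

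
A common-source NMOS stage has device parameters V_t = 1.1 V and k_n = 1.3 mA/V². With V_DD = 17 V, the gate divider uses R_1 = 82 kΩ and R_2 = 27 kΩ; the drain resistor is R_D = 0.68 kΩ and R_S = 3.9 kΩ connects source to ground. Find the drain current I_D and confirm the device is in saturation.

V_G = V_DD·R_2/(R_1+R_2) = 17×27/109 = 4.21 V.
Assume saturation: I_D = (k_n/2)(V_GS − V_t)² with V_GS = V_G − I_D·R_S = 4.21 − 3.9·I_D.
Substituting gives 9.89·I_D² − 16.8·I_D + 6.29 = 0, with roots I_D = 0.56 or 1.14 mA.
The root I_D = 1.14 mA gives V_GS = -0.222 V ≤ V_t, so take I_D = 0.56 mA.
Then V_GS = 2.03 V and V_DS = V_DD − I_D(R_D+R_S) = 17 − 0.56×4.58 = 14.4 V.
Saturation requires V_DS ≥ V_GS − V_t = 0.928 V; 14.4 ≥ 0.928 ✓.

I_D ≈ 0.56 mA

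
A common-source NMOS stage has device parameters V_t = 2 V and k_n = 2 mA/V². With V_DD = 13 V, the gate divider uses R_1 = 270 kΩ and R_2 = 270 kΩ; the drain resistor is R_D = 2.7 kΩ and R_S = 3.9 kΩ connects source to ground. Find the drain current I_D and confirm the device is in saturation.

V_G = V_DD·R_2/(R_1+R_2) = 13×270/540 = 6.5 V.
Assume saturation: I_D = (k_n/2)(V_GS − V_t)² with V_GS = V_G − I_D·R_S = 6.5 − 3.9·I_D.
Substituting gives 15.2·I_D² − 36.1·I_D + 20.2 = 0, with roots I_D = 0.909 or 1.46 mA.
The root I_D = 1.46 mA gives V_GS = 0.79 V ≤ V_t, so take I_D = 0.909 mA.
Then V_GS = 2.95 V and V_DS = V_DD − I_D(R_D+R_S) = 13 − 0.909×6.6 = 7 V.
Saturation requires V_DS ≥ V_GS − V_t = 0.954 V; 7 ≥ 0.954 ✓.

I_D ≈ 0.91 mA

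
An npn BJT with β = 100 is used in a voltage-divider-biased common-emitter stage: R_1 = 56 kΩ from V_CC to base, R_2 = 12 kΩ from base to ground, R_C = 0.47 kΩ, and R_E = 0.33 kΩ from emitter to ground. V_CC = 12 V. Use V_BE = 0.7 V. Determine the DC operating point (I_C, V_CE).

I_C ≈ 3.3 mA, V_CE ≈ 9.4 V

Thevenize the base divider: V_Th = V_CC·R_2/(R_1+R_2) = 12×12/68 = 2.12 V, R_Th = R_1‖R_2 = 9.88 kΩ.
Base-emitter loop: V_Th = I_B·R_Th + V_BE + (β+1)I_B·R_E, so I_B = (2.12 − 0.7) / (9.88 + 101×0.33) = 0.0328 mA.
I_C = β·I_B = 100×0.0328 = 3.28 mA, and I_E = (β+1)I_B = 3.31 mA.
V_CE = V_CC − I_C·R_C − I_E·R_E = 12 − 3.28×0.47 − 3.31×0.33 = 9.36 V.
V_CE = 9.36 V > 0.2 V confirms active-region operation.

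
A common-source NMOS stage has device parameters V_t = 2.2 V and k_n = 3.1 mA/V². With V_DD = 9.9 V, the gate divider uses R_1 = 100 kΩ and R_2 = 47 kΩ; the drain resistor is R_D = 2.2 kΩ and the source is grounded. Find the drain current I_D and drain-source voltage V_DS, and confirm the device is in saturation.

V_G = V_DD·R_2/(R_1+R_2) = 9.9×47/147 = 3.17 V. With the source grounded, V_GS = V_G = 3.17 V.
Assume saturation: I_D = (k_n/2)(V_GS − V_t)² = (3.1/2)×(3.17 − 2.2)² = 1.55×0.965² = 1.44 mA.
V_DS = V_DD − I_D·R_D = 9.9 − 1.44×2.2 = 6.72 V.
Saturation requires V_DS ≥ V_GS − V_t = 0.965 V; 6.72 ≥ 0.965 ✓.

I_D ≈ 1.4 mA, V_DS ≈ 6.7 V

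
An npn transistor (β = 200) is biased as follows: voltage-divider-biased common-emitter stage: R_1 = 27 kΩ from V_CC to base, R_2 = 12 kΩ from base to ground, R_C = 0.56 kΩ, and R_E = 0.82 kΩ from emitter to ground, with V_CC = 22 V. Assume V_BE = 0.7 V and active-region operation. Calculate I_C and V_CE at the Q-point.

Thevenize the base divider: V_Th = V_CC·R_2/(R_1+R_2) = 22×12/39 = 6.77 V, R_Th = R_1‖R_2 = 8.31 kΩ.
Base-emitter loop: V_Th = I_B·R_Th + V_BE + (β+1)I_B·R_E, so I_B = (6.77 − 0.7) / (8.31 + 201×0.82) = 0.0351 mA.
I_C = β·I_B = 200×0.0351 = 7.01 mA, and I_E = (β+1)I_B = 7.05 mA.
V_CE = V_CC − I_C·R_C − I_E·R_E = 22 − 7.01×0.56 − 7.05×0.82 = 12.3 V.
V_CE = 12.3 V > 0.2 V confirms active-region operation.

I_C ≈ 7 mA, V_CE ≈ 12 V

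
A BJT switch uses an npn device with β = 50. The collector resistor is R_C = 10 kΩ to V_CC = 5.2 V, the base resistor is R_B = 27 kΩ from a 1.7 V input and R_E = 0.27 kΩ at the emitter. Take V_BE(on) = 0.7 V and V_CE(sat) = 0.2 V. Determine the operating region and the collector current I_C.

saturation; I_C ≈ 0.49 mA

Assume active: I_B = (1.7 − 0.7)/(27 + 51×0.27) = 0.0245 mA, I_C = β·I_B = 1.23 mA.
Then V_CE = 5.2 − 1.23×10 − 1.25×0.27 = -7.4 V < 0.2 V — the active assumption fails.
Re-solve with V_CE = 0.2 V. KCL at the emitter: V_E/R_E = (V_BB−0.7−V_E)/R_B + (V_CC−0.2−V_E)/R_C, giving V_E = 0.14 V.
I_C = (V_CC − 0.2 − V_E)/R_C = (5 − 0.14)/10 = 0.486 mA.
Check: I_B = (1 − 0.14)/27 = 0.0319 mA, and β·I_B = 1.59 mA > I_C, confirming saturation.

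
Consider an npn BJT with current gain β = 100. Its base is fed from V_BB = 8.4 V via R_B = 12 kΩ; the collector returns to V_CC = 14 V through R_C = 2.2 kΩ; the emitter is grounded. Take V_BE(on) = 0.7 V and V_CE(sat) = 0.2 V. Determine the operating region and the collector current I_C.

Assume active: I_B = (8.4 − 0.7)/12 = 0.642 mA, giving I_C = β·I_B = 64.2 mA.
But then V_CE = 14 − 64.2×2.2 = -127 V < V_CE(sat) = 0.2 V — impossible in the active region.
So the transistor is saturated. With V_CE = 0.2 V, I_C = (V_CC − 0.2)/R_C = 13.8/2.2 = 6.27 mA.
Check: β·I_B = 64.2 mA > I_C = 6.27 mA, confirming saturation.

saturation; I_C ≈ 6.3 mA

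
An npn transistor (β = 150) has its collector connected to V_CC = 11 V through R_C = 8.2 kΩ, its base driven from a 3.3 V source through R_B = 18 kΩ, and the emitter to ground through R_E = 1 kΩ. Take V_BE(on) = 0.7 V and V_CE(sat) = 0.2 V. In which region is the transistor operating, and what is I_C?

saturation; I_C ≈ 1.2 mA

Assume active: I_B = (3.3 − 0.7)/(18 + 151×1) = 0.0154 mA, I_C = β·I_B = 2.31 mA.
Then V_CE = 11 − 2.31×8.2 − 2.32×1 = -10.2 V < 0.2 V — the active assumption fails.
Re-solve with V_CE = 0.2 V. KCL at the emitter: V_E/R_E = (V_BB−0.7−V_E)/R_B + (V_CC−0.2−V_E)/R_C, giving V_E = 1.24 V.
I_C = (V_CC − 0.2 − V_E)/R_C = (10.8 − 1.24)/8.2 = 1.17 mA.
Check: I_B = (2.6 − 1.24)/18 = 0.0755 mA, and β·I_B = 11.3 mA > I_C, confirming saturation.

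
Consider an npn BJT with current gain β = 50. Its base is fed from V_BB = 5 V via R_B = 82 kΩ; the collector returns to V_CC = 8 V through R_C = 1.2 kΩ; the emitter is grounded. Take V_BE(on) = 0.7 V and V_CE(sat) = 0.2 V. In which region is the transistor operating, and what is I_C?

active; I_C ≈ 2.6 mA

Assume active. Base-emitter loop: I_B = (V_BB − V_BE)/R_B = (5 − 0.7)/82 = 0.0524 mA.
I_C = β·I_B = 50×0.0524 = 2.62 mA.
V_CE = V_CC − I_C·R_C = 8 − 2.62×1.2 = 4.85 V > V_CE(sat), so the active-region assumption holds.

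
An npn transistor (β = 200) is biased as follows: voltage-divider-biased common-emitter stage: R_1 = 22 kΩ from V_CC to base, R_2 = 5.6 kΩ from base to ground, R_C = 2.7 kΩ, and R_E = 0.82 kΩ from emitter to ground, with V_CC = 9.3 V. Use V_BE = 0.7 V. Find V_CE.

Thevenize the base divider: V_Th = V_CC·R_2/(R_1+R_2) = 9.3×5.6/27.6 = 1.89 V, R_Th = R_1‖R_2 = 4.46 kΩ.
Base-emitter loop: V_Th = I_B·R_Th + V_BE + (β+1)I_B·R_E, so I_B = (1.89 − 0.7) / (4.46 + 201×0.82) = 0.00701 mA.
I_C = β·I_B = 200×0.00701 = 1.4 mA, and I_E = (β+1)I_B = 1.41 mA.
V_CE = V_CC − I_C·R_C − I_E·R_E = 9.3 − 1.4×2.7 − 1.41×0.82 = 4.36 V.
V_CE = 4.36 V > 0.2 V confirms active-region operation.

V_CE ≈ 4.4 V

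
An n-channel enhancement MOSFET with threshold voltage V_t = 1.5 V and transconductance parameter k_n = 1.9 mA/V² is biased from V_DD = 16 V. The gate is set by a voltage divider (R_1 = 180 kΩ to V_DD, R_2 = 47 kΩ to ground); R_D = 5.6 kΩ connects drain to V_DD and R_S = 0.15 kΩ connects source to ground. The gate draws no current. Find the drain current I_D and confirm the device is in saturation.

V_G = V_DD·R_2/(R_1+R_2) = 16×47/227 = 3.31 V.
Assume saturation: I_D = (k_n/2)(V_GS − V_t)² with V_GS = V_G − I_D·R_S = 3.31 − 0.15·I_D.
Substituting gives 0.0214·I_D² − 1.52·I_D + 3.12 = 0, with roots I_D = 2.12 or 68.8 mA.
The root I_D = 68.8 mA gives V_GS = -7.01 V ≤ V_t, so take I_D = 2.12 mA.
Then V_GS = 2.99 V and V_DS = V_DD − I_D(R_D+R_S) = 16 − 2.12×5.75 = 3.8 V.
Saturation requires V_DS ≥ V_GS − V_t = 1.49 V; 3.8 ≥ 1.49 ✓.

I_D ≈ 2.1 mA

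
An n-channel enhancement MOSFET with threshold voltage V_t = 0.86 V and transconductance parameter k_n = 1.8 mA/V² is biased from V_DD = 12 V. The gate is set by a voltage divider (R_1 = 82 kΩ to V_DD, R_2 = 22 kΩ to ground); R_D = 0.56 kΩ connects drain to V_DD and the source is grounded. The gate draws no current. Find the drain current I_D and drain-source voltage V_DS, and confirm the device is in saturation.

V_G = V_DD·R_2/(R_1+R_2) = 12×22/104 = 2.54 V. With the source grounded, V_GS = V_G = 2.54 V.
Assume saturation: I_D = (k_n/2)(V_GS − V_t)² = (1.8/2)×(2.54 − 0.86)² = 0.9×1.68² = 2.54 mA.
V_DS = V_DD − I_D·R_D = 12 − 2.54×0.56 = 10.6 V.
Saturation requires V_DS ≥ V_GS − V_t = 1.68 V; 10.6 ≥ 1.68 ✓.

I_D ≈ 2.5 mA, V_DS ≈ 11 V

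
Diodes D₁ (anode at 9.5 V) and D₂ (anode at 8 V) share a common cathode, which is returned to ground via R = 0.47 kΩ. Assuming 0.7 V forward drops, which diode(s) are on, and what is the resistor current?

Assume both conduct. Then node N would need to be at both 9.5−0.7 = 8.8 V and 8−0.7 = 7.3 V, which is impossible.
Assume only D₁ conducts: V_N = 9.5 − 0.7 = 8.8 V, so I_R = 8.8/0.47 = 18.7 mA.
Check D₂: its anode-to-cathode voltage is 8 − 8.8 = -0.8 V < 0.7 V, so it is off. The assumption is consistent.

Only D₁ conducts; I_R ≈ 19 mA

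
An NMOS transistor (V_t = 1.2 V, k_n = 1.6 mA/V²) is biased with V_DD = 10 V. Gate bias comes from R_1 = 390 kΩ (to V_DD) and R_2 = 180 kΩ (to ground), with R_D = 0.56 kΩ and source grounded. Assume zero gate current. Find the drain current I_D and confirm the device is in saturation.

I_D ≈ 3.1 mA

V_G = V_DD·R_2/(R_1+R_2) = 10×180/570 = 3.16 V. With the source grounded, V_GS = V_G = 3.16 V.
Assume saturation: I_D = (k_n/2)(V_GS − V_t)² = (1.6/2)×(3.16 − 1.2)² = 0.8×1.96² = 3.07 mA.
V_DS = V_DD − I_D·R_D = 10 − 3.07×0.56 = 8.28 V.
Saturation requires V_DS ≥ V_GS − V_t = 1.96 V; 8.28 ≥ 1.96 ✓.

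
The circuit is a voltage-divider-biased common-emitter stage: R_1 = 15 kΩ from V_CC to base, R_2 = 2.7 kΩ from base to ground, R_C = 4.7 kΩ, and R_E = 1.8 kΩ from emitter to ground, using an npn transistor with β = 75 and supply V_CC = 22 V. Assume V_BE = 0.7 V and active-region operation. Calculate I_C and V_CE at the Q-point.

I_C ≈ 1.4 mA, V_CE ≈ 13 V

Thevenize the base divider: V_Th = V_CC·R_2/(R_1+R_2) = 22×2.7/17.7 = 3.36 V, R_Th = R_1‖R_2 = 2.29 kΩ.
Base-emitter loop: V_Th = I_B·R_Th + V_BE + (β+1)I_B·R_E, so I_B = (3.36 − 0.7) / (2.29 + 76×1.8) = 0.0191 mA.
I_C = β·I_B = 75×0.0191 = 1.43 mA, and I_E = (β+1)I_B = 1.45 mA.
V_CE = V_CC − I_C·R_C − I_E·R_E = 22 − 1.43×4.7 − 1.45×1.8 = 12.7 V.
V_CE = 12.7 V > 0.2 V confirms active-region operation.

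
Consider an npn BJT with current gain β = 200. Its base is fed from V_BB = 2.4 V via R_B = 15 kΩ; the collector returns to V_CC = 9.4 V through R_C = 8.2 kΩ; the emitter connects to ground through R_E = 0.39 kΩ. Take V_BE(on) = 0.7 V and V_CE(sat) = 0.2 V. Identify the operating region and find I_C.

Assume active: I_B = (2.4 − 0.7)/(15 + 201×0.39) = 0.0182 mA, I_C = β·I_B = 3.64 mA.
Then V_CE = 9.4 − 3.64×8.2 − 3.66×0.39 = -21.9 V < 0.2 V — the active assumption fails.
Re-solve with V_CE = 0.2 V. KCL at the emitter: V_E/R_E = (V_BB−0.7−V_E)/R_B + (V_CC−0.2−V_E)/R_C, giving V_E = 0.449 V.
I_C = (V_CC − 0.2 − V_E)/R_C = (9.2 − 0.449)/8.2 = 1.07 mA.
Check: I_B = (1.7 − 0.449)/15 = 0.0834 mA, and β·I_B = 16.7 mA > I_C, confirming saturation.

saturation; I_C ≈ 1.1 mA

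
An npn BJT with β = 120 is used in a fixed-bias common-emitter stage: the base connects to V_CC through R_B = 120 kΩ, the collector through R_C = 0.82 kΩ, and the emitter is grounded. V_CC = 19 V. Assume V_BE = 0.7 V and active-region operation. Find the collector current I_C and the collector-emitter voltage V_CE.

Base loop: V_CC = I_B·R_B + V_BE, so I_B = (19 − 0.7)/120 kΩ = 0.152 mA.
In the active region I_C = β·I_B = 120 × 0.152 = 18.3 mA.
Collector loop: V_CE = V_CC − I_C·R_C = 19 − 18.3×0.82 = 3.99 V.
Since V_CE = 3.99 V > V_CE(sat) ≈ 0.2 V, the transistor is in the active region as assumed.

I_C ≈ 18 mA, V_CE ≈ 4 V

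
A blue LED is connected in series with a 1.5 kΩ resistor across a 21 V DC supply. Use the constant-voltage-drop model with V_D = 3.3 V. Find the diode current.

I ≈ 12 mA

KVL around the loop: 21 = V_D + I·R = 3.3 + I × 1.5 kΩ.
So I = (21 − 3.3) / 1.5 kΩ = 17.7 / 1.5 = 11.8 mA.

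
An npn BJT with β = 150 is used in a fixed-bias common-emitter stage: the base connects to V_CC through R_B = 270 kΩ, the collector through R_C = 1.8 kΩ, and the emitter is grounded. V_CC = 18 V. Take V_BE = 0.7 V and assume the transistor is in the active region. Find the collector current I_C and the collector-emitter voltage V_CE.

Base loop: V_CC = I_B·R_B + V_BE, so I_B = (18 − 0.7)/270 kΩ = 0.0641 mA.
In the active region I_C = β·I_B = 150 × 0.0641 = 9.61 mA.
Collector loop: V_CE = V_CC − I_C·R_C = 18 − 9.61×1.8 = 0.7 V.
Since V_CE = 0.7 V > V_CE(sat) ≈ 0.2 V, the transistor is in the active region as assumed.

I_C ≈ 9.6 mA, V_CE ≈ 0.7 V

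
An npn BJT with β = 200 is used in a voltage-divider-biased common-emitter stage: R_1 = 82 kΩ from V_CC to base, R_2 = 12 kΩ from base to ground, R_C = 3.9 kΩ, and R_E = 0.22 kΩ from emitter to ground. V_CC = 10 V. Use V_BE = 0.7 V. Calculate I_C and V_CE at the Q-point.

I_C ≈ 2.1 mA, V_CE ≈ 1.3 V

Thevenize the base divider: V_Th = V_CC·R_2/(R_1+R_2) = 10×12/94 = 1.28 V, R_Th = R_1‖R_2 = 10.5 kΩ.
Base-emitter loop: V_Th = I_B·R_Th + V_BE + (β+1)I_B·R_E, so I_B = (1.28 − 0.7) / (10.5 + 201×0.22) = 0.0105 mA.
I_C = β·I_B = 200×0.0105 = 2.11 mA, and I_E = (β+1)I_B = 2.12 mA.
V_CE = V_CC − I_C·R_C − I_E·R_E = 10 − 2.11×3.9 − 2.12×0.22 = 1.31 V.
V_CE = 1.31 V > 0.2 V confirms active-region operation.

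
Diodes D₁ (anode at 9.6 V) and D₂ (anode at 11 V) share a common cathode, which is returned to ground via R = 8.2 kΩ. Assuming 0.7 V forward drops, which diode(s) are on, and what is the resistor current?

Assume both conduct. Then node N would need to be at both 9.6−0.7 = 8.9 V and 11−0.7 = 10.3 V, which is impossible.
Assume only D₂ conducts: V_N = 11 − 0.7 = 10.3 V, so I_R = 10.3/8.2 = 1.26 mA.
Check D₁: its anode-to-cathode voltage is 9.6 − 10.3 = -0.7 V < 0.7 V, so it is off. The assumption is consistent.

Only D₂ conducts; I_R ≈ 1.3 mA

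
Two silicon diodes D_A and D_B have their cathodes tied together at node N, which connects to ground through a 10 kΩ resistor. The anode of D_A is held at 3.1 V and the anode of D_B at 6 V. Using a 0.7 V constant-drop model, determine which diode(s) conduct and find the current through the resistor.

Only D_B conducts; I_R ≈ 0.53 mA

Assume both conduct. Then node N would need to be at both 3.1−0.7 = 2.4 V and 6−0.7 = 5.3 V, which is impossible.
Assume only D_B conducts: V_N = 6 − 0.7 = 5.3 V, so I_R = 5.3/10 = 0.53 mA.
Check D_A: its anode-to-cathode voltage is 3.1 − 5.3 = -2.2 V < 0.7 V, so it is off. The assumption is consistent.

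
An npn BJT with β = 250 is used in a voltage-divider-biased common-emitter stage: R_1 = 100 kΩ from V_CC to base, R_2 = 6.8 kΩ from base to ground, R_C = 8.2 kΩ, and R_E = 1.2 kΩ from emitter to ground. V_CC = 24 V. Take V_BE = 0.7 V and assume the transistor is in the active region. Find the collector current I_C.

Thevenize the base divider: V_Th = V_CC·R_2/(R_1+R_2) = 24×6.8/107 = 1.53 V, R_Th = R_1‖R_2 = 6.37 kΩ.
Base-emitter loop: V_Th = I_B·R_Th + V_BE + (β+1)I_B·R_E, so I_B = (1.53 − 0.7) / (6.37 + 251×1.2) = 0.00269 mA.
I_C = β·I_B = 250×0.00269 = 0.673 mA, and I_E = (β+1)I_B = 0.676 mA.
V_CE = V_CC − I_C·R_C − I_E·R_E = 24 − 0.673×8.2 − 0.676×1.2 = 17.7 V.
V_CE = 17.7 V > 0.2 V confirms active-region operation.

I_C ≈ 0.67 mA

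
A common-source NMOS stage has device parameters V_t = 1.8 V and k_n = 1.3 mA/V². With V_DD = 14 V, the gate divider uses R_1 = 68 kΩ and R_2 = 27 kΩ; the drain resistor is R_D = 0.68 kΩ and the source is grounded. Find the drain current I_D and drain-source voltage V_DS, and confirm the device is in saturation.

V_G = V_DD·R_2/(R_1+R_2) = 14×27/95 = 3.98 V. With the source grounded, V_GS = V_G = 3.98 V.
Assume saturation: I_D = (k_n/2)(V_GS − V_t)² = (1.3/2)×(3.98 − 1.8)² = 0.65×2.18² = 3.09 mA.
V_DS = V_DD − I_D·R_D = 14 − 3.09×0.68 = 11.9 V.
Saturation requires V_DS ≥ V_GS − V_t = 2.18 V; 11.9 ≥ 2.18 ✓.

I_D ≈ 3.1 mA, V_DS ≈ 12 V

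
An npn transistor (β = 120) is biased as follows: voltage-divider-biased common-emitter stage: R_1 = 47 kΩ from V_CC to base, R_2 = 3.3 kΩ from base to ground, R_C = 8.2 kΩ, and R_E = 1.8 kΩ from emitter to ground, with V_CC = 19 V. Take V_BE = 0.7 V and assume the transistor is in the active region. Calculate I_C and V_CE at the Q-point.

Thevenize the base divider: V_Th = V_CC·R_2/(R_1+R_2) = 19×3.3/50.3 = 1.25 V, R_Th = R_1‖R_2 = 3.08 kΩ.
Base-emitter loop: V_Th = I_B·R_Th + V_BE + (β+1)I_B·R_E, so I_B = (1.25 − 0.7) / (3.08 + 121×1.8) = 0.00247 mA.
I_C = β·I_B = 120×0.00247 = 0.297 mA, and I_E = (β+1)I_B = 0.299 mA.
V_CE = V_CC − I_C·R_C − I_E·R_E = 19 − 0.297×8.2 − 0.299×1.8 = 16 V.
V_CE = 16 V > 0.2 V confirms active-region operation.

I_C ≈ 0.3 mA, V_CE ≈ 16 V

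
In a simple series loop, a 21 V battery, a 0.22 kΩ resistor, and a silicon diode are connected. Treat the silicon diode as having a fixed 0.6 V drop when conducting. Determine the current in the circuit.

KVL around the loop: 21 = V_D + I·R = 0.6 + I × 0.22 kΩ.
So I = (21 − 0.6) / 0.22 kΩ = 20.4 / 0.22 = 92.7 mA.

I ≈ 93 mA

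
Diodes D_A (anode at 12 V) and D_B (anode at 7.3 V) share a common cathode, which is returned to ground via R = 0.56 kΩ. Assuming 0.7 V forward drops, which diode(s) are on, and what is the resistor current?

Assume both conduct. Then node N would need to be at both 12−0.7 = 11.3 V and 7.3−0.7 = 6.6 V, which is impossible.
Assume only D_A conducts: V_N = 12 − 0.7 = 11.3 V, so I_R = 11.3/0.56 = 20.2 mA.
Check D_B: its anode-to-cathode voltage is 7.3 − 11.3 = -4 V < 0.7 V, so it is off. The assumption is consistent.

Only D_A conducts; I_R ≈ 20 mA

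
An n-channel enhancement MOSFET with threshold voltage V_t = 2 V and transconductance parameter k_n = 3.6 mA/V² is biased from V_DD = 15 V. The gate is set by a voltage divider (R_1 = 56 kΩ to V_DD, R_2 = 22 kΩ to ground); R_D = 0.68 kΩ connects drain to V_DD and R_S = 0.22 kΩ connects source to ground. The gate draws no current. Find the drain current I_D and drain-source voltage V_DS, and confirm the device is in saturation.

I_D ≈ 3.7 mA, V_DS ≈ 12 V

V_G = V_DD·R_2/(R_1+R_2) = 15×22/78 = 4.23 V.
Assume saturation: I_D = (k_n/2)(V_GS − V_t)² with V_GS = V_G − I_D·R_S = 4.23 − 0.22·I_D.
Substituting gives 0.0871·I_D² − 2.77·I_D + 8.96 = 0, with roots I_D = 3.66 or 28.1 mA.
The root I_D = 28.1 mA gives V_GS = -1.95 V ≤ V_t, so take I_D = 3.66 mA.
Then V_GS = 3.43 V and V_DS = V_DD − I_D(R_D+R_S) = 15 − 3.66×0.9 = 11.7 V.
Saturation requires V_DS ≥ V_GS − V_t = 1.43 V; 11.7 ≥ 1.43 ✓.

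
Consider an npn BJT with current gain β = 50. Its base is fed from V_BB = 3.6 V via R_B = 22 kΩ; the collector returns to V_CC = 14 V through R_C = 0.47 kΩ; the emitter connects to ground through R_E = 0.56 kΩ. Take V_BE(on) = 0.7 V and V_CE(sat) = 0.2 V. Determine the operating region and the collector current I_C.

Assume active. Base-emitter loop: I_B = (V_BB − V_BE)/(R_B + (β+1)R_E) = (3.6 − 0.7)/(22 + 51×0.56) = 0.0574 mA.
I_C = β·I_B = 50×0.0574 = 2.87 mA.
V_CE = V_CC − I_C·R_C − I_E·R_E = 14 − 2.87×0.47 − 2.93×0.56 = 11 V > V_CE(sat), so the active-region assumption holds.

active; I_C ≈ 2.9 mA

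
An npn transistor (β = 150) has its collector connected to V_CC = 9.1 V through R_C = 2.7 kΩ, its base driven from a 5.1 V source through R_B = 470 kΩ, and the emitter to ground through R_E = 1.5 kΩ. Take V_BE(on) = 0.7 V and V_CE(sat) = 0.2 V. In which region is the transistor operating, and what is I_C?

active; I_C ≈ 0.95 mA

Assume active. Base-emitter loop: I_B = (V_BB − V_BE)/(R_B + (β+1)R_E) = (5.1 − 0.7)/(470 + 151×1.5) = 0.00632 mA.
I_C = β·I_B = 150×0.00632 = 0.948 mA.
V_CE = V_CC − I_C·R_C − I_E·R_E = 9.1 − 0.948×2.7 − 0.954×1.5 = 5.11 V > V_CE(sat), so the active-region assumption holds.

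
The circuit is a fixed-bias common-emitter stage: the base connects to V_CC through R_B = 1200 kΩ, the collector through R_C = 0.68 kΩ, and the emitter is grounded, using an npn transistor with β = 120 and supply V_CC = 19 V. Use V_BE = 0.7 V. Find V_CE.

Base loop: V_CC = I_B·R_B + V_BE, so I_B = (19 − 0.7)/1200 kΩ = 0.0153 mA.
In the active region I_C = β·I_B = 120 × 0.0153 = 1.83 mA.
Collector loop: V_CE = V_CC − I_C·R_C = 19 − 1.83×0.68 = 17.8 V.
Since V_CE = 17.8 V > V_CE(sat) ≈ 0.2 V, the transistor is in the active region as assumed.

V_CE ≈ 18 V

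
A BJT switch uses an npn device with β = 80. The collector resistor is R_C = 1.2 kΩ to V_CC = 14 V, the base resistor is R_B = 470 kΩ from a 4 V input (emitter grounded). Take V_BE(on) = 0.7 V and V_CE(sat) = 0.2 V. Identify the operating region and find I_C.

Assume active. Base-emitter loop: I_B = (V_BB − V_BE)/R_B = (4 − 0.7)/470 = 0.00702 mA.
I_C = β·I_B = 80×0.00702 = 0.562 mA.
V_CE = V_CC − I_C·R_C = 14 − 0.562×1.2 = 13.3 V > V_CE(sat), so the active-region assumption holds.

active; I_C ≈ 0.56 mA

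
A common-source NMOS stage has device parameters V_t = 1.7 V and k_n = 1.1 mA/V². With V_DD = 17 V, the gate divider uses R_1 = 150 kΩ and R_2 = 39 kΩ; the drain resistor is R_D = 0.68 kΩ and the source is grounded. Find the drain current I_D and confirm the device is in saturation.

I_D ≈ 1.8 mA

V_G = V_DD·R_2/(R_1+R_2) = 17×39/189 = 3.51 V. With the source grounded, V_GS = V_G = 3.51 V.
Assume saturation: I_D = (k_n/2)(V_GS − V_t)² = (1.1/2)×(3.51 − 1.7)² = 0.55×1.81² = 1.8 mA.
V_DS = V_DD − I_D·R_D = 17 − 1.8×0.68 = 15.8 V.
Saturation requires V_DS ≥ V_GS − V_t = 1.81 V; 15.8 ≥ 1.81 ✓.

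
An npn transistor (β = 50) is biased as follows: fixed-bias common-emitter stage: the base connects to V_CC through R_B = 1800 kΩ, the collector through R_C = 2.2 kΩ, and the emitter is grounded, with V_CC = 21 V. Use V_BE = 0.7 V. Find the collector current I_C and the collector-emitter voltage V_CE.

Base loop: V_CC = I_B·R_B + V_BE, so I_B = (21 − 0.7)/1800 kΩ = 0.0113 mA.
In the active region I_C = β·I_B = 50 × 0.0113 = 0.564 mA.
Collector loop: V_CE = V_CC − I_C·R_C = 21 − 0.564×2.2 = 19.8 V.
Since V_CE = 19.8 V > V_CE(sat) ≈ 0.2 V, the transistor is in the active region as assumed.

I_C ≈ 0.56 mA, V_CE ≈ 20 V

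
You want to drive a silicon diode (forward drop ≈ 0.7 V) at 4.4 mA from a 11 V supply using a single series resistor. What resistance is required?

R ≈ 2.3 kΩ

The resistor drops V_S − V_D = 11 − 0.7 = 10.3 V at 4.4 mA.
R = 10.3 V / 4.4 mA = 2.34 kΩ.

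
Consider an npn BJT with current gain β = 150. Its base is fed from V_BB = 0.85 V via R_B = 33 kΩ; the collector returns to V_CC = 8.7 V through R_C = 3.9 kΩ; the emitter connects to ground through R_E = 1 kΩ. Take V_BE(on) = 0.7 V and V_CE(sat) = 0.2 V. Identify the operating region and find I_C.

Assume active. Base-emitter loop: I_B = (V_BB − V_BE)/(R_B + (β+1)R_E) = (0.85 − 0.7)/(33 + 151×1) = 0.000815 mA.
I_C = β·I_B = 150×0.000815 = 0.122 mA.
V_CE = V_CC − I_C·R_C − I_E·R_E = 8.7 − 0.122×3.9 − 0.123×1 = 8.1 V > V_CE(sat), so the active-region assumption holds.

active; I_C ≈ 0.12 mA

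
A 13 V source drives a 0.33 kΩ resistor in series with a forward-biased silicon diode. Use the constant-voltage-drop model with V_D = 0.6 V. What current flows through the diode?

I ≈ 38 mA

KVL around the loop: 13 = V_D + I·R = 0.6 + I × 0.33 kΩ.
So I = (13 − 0.6) / 0.33 kΩ = 12.4 / 0.33 = 37.6 mA.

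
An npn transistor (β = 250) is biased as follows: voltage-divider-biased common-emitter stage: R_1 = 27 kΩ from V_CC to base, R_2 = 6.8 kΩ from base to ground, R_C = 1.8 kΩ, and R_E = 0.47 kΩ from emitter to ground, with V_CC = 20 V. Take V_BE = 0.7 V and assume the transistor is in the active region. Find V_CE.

V_CE ≈ 4.7 V

Thevenize the base divider: V_Th = V_CC·R_2/(R_1+R_2) = 20×6.8/33.8 = 4.02 V, R_Th = R_1‖R_2 = 5.43 kΩ.
Base-emitter loop: V_Th = I_B·R_Th + V_BE + (β+1)I_B·R_E, so I_B = (4.02 − 0.7) / (5.43 + 251×0.47) = 0.0269 mA.
I_C = β·I_B = 250×0.0269 = 6.73 mA, and I_E = (β+1)I_B = 6.76 mA.
V_CE = V_CC − I_C·R_C − I_E·R_E = 20 − 6.73×1.8 − 6.76×0.47 = 4.7 V.
V_CE = 4.7 V > 0.2 V confirms active-region operation.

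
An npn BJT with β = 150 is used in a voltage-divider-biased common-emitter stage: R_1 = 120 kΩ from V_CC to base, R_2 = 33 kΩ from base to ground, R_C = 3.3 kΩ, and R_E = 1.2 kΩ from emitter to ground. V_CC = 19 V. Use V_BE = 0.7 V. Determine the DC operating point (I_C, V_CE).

Thevenize the base divider: V_Th = V_CC·R_2/(R_1+R_2) = 19×33/153 = 4.1 V, R_Th = R_1‖R_2 = 25.9 kΩ.
Base-emitter loop: V_Th = I_B·R_Th + V_BE + (β+1)I_B·R_E, so I_B = (4.1 − 0.7) / (25.9 + 151×1.2) = 0.0164 mA.
I_C = β·I_B = 150×0.0164 = 2.46 mA, and I_E = (β+1)I_B = 2.48 mA.
V_CE = V_CC − I_C·R_C − I_E·R_E = 19 − 2.46×3.3 − 2.48×1.2 = 7.9 V.
V_CE = 7.9 V > 0.2 V confirms active-region operation.

I_C ≈ 2.5 mA, V_CE ≈ 7.9 V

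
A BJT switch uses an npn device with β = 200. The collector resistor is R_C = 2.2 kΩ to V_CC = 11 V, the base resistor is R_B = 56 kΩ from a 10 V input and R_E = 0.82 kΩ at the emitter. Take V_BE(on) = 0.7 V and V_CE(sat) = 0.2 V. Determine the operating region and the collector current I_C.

Assume active: I_B = (10 − 0.7)/(56 + 201×0.82) = 0.0421 mA, I_C = β·I_B = 8.42 mA.
Then V_CE = 11 − 8.42×2.2 − 8.47×0.82 = -14.5 V < 0.2 V — the active assumption fails.
Re-solve with V_CE = 0.2 V. KCL at the emitter: V_E/R_E = (V_BB−0.7−V_E)/R_B + (V_CC−0.2−V_E)/R_C, giving V_E = 3 V.
I_C = (V_CC − 0.2 − V_E)/R_C = (10.8 − 3)/2.2 = 3.55 mA.
Check: I_B = (9.3 − 3)/56 = 0.113 mA, and β·I_B = 22.5 mA > I_C, confirming saturation.

saturation; I_C ≈ 3.5 mA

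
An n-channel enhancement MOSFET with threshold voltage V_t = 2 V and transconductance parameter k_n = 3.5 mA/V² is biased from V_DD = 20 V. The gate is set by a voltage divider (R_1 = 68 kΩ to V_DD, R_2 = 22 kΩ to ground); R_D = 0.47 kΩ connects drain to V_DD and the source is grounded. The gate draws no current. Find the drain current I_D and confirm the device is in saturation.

V_G = V_DD·R_2/(R_1+R_2) = 20×22/90 = 4.89 V. With the source grounded, V_GS = V_G = 4.89 V.
Assume saturation: I_D = (k_n/2)(V_GS − V_t)² = (3.5/2)×(4.89 − 2)² = 1.75×2.89² = 14.6 mA.
V_DS = V_DD − I_D·R_D = 20 − 14.6×0.47 = 13.1 V.
Saturation requires V_DS ≥ V_GS − V_t = 2.89 V; 13.1 ≥ 2.89 ✓.

I_D ≈ 15 mA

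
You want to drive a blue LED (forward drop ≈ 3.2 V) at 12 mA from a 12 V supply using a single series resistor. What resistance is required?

The resistor drops V_S − V_D = 12 − 3.2 = 8.8 V at 12 mA.
R = 8.8 V / 12 mA = 0.733 kΩ.

R ≈ 0.73 kΩ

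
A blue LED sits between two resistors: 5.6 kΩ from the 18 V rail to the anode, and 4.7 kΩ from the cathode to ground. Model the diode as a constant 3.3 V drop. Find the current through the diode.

The two resistors are in series with the diode, so KVL gives 18 = I·5.6 + 3.3 + I·4.7.
I = (18 − 3.3) / (5.6 + 4.7) kΩ = 14.7 / 10.3 = 1.43 mA.

I ≈ 1.4 mA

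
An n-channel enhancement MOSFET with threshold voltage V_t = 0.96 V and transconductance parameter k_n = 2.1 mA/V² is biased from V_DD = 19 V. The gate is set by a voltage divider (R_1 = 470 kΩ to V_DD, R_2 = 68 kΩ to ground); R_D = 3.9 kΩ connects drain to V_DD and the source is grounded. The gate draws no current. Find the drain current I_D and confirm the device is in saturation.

V_G = V_DD·R_2/(R_1+R_2) = 19×68/538 = 2.4 V. With the source grounded, V_GS = V_G = 2.4 V.
Assume saturation: I_D = (k_n/2)(V_GS − V_t)² = (2.1/2)×(2.4 − 0.96)² = 1.05×1.44² = 2.18 mA.
V_DS = V_DD − I_D·R_D = 19 − 2.18×3.9 = 10.5 V.
Saturation requires V_DS ≥ V_GS − V_t = 1.44 V; 10.5 ≥ 1.44 ✓.

I_D ≈ 2.2 mA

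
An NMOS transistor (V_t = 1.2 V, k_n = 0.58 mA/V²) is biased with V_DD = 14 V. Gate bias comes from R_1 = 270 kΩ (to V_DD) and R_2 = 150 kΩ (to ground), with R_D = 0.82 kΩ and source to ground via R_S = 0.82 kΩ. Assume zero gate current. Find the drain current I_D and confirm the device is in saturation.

I_D ≈ 1.7 mA

V_G = V_DD·R_2/(R_1+R_2) = 14×150/420 = 5 V.
Assume saturation: I_D = (k_n/2)(V_GS − V_t)² with V_GS = V_G − I_D·R_S = 5 − 0.82·I_D.
Substituting gives 0.195·I_D² − 2.81·I_D + 4.19 = 0, with roots I_D = 1.69 or 12.7 mA.
The root I_D = 12.7 mA gives V_GS = -5.42 V ≤ V_t, so take I_D = 1.69 mA.
Then V_GS = 3.61 V and V_DS = V_DD − I_D(R_D+R_S) = 14 − 1.69×1.64 = 11.2 V.
Saturation requires V_DS ≥ V_GS − V_t = 2.41 V; 11.2 ≥ 2.41 ✓.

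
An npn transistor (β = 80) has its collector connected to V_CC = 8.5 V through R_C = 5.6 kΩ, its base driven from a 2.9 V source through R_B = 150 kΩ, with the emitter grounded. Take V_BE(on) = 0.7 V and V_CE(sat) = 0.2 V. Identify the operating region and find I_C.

active; I_C ≈ 1.2 mA

Assume active. Base-emitter loop: I_B = (V_BB − V_BE)/R_B = (2.9 − 0.7)/150 = 0.0147 mA.
I_C = β·I_B = 80×0.0147 = 1.17 mA.
V_CE = V_CC − I_C·R_C = 8.5 − 1.17×5.6 = 1.93 V > V_CE(sat), so the active-region assumption holds.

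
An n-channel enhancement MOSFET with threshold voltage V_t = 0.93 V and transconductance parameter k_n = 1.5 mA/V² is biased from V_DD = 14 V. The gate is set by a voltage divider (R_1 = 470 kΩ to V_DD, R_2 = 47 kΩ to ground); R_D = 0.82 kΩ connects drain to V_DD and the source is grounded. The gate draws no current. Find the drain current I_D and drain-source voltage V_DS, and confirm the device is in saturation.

V_G = V_DD·R_2/(R_1+R_2) = 14×47/517 = 1.27 V. With the source grounded, V_GS = V_G = 1.27 V.
Assume saturation: I_D = (k_n/2)(V_GS − V_t)² = (1.5/2)×(1.27 − 0.93)² = 0.75×0.343² = 0.0881 mA.
V_DS = V_DD − I_D·R_D = 14 − 0.0881×0.82 = 13.9 V.
Saturation requires V_DS ≥ V_GS − V_t = 0.343 V; 13.9 ≥ 0.343 ✓.

I_D ≈ 0.088 mA, V_DS ≈ 14 V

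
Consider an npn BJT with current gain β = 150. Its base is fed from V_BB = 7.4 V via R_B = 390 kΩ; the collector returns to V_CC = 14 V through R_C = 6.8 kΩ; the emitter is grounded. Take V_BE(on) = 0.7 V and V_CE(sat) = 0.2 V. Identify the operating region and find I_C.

Assume active: I_B = (7.4 − 0.7)/390 = 0.0172 mA, giving I_C = β·I_B = 2.58 mA.
But then V_CE = 14 − 2.58×6.8 = -3.52 V < V_CE(sat) = 0.2 V — impossible in the active region.
So the transistor is saturated. With V_CE = 0.2 V, I_C = (V_CC − 0.2)/R_C = 13.8/6.8 = 2.03 mA.
Check: β·I_B = 2.58 mA > I_C = 2.03 mA, confirming saturation.

saturation; I_C ≈ 2 mA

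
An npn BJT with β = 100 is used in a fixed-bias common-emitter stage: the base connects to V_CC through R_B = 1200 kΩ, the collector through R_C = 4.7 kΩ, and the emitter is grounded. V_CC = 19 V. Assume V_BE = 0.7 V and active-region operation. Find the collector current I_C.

Base loop: V_CC = I_B·R_B + V_BE, so I_B = (19 − 0.7)/1200 kΩ = 0.0153 mA.
In the active region I_C = β·I_B = 100 × 0.0153 = 1.53 mA.
Collector loop: V_CE = V_CC − I_C·R_C = 19 − 1.53×4.7 = 11.8 V.
Since V_CE = 11.8 V > V_CE(sat) ≈ 0.2 V, the transistor is in the active region as assumed.

I_C ≈ 1.5 mA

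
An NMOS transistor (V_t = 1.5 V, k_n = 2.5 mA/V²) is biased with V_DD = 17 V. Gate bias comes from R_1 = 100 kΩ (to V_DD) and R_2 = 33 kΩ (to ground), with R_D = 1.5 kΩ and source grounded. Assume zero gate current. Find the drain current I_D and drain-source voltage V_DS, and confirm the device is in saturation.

V_G = V_DD·R_2/(R_1+R_2) = 17×33/133 = 4.22 V. With the source grounded, V_GS = V_G = 4.22 V.
Assume saturation: I_D = (k_n/2)(V_GS − V_t)² = (2.5/2)×(4.22 − 1.5)² = 1.25×2.72² = 9.23 mA.
V_DS = V_DD − I_D·R_D = 17 − 9.23×1.5 = 3.15 V.
Saturation requires V_DS ≥ V_GS − V_t = 2.72 V; 3.15 ≥ 2.72 ✓.

I_D ≈ 9.2 mA, V_DS ≈ 3.1 V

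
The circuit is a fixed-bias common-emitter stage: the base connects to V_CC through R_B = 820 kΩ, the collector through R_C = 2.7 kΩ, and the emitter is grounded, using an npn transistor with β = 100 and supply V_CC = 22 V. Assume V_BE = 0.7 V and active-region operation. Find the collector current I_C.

Base loop: V_CC = I_B·R_B + V_BE, so I_B = (22 − 0.7)/820 kΩ = 0.026 mA.
In the active region I_C = β·I_B = 100 × 0.026 = 2.6 mA.
Collector loop: V_CE = V_CC − I_C·R_C = 22 − 2.6×2.7 = 15 V.
Since V_CE = 15 V > V_CE(sat) ≈ 0.2 V, the transistor is in the active region as assumed.

I_C ≈ 2.6 mA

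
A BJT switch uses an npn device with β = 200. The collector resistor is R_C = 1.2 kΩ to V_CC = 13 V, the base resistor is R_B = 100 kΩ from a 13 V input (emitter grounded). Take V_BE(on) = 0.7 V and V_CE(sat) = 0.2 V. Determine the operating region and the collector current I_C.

saturation; I_C ≈ 11 mA

Assume active: I_B = (13 − 0.7)/100 = 0.123 mA, giving I_C = β·I_B = 24.6 mA.
But then V_CE = 13 − 24.6×1.2 = -16.5 V < V_CE(sat) = 0.2 V — impossible in the active region.
So the transistor is saturated. With V_CE = 0.2 V, I_C = (V_CC − 0.2)/R_C = 12.8/1.2 = 10.7 mA.
Check: β·I_B = 24.6 mA > I_C = 10.7 mA, confirming saturation.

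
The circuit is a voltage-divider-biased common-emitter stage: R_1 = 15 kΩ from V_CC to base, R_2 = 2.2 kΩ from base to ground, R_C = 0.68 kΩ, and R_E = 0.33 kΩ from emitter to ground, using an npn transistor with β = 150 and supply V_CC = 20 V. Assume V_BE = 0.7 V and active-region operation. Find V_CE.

V_CE ≈ 15 V

Thevenize the base divider: V_Th = V_CC·R_2/(R_1+R_2) = 20×2.2/17.2 = 2.56 V, R_Th = R_1‖R_2 = 1.92 kΩ.
Base-emitter loop: V_Th = I_B·R_Th + V_BE + (β+1)I_B·R_E, so I_B = (2.56 − 0.7) / (1.92 + 151×0.33) = 0.0359 mA.
I_C = β·I_B = 150×0.0359 = 5.39 mA, and I_E = (β+1)I_B = 5.42 mA.
V_CE = V_CC − I_C·R_C − I_E·R_E = 20 − 5.39×0.68 − 5.42×0.33 = 14.5 V.
V_CE = 14.5 V > 0.2 V confirms active-region operation.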